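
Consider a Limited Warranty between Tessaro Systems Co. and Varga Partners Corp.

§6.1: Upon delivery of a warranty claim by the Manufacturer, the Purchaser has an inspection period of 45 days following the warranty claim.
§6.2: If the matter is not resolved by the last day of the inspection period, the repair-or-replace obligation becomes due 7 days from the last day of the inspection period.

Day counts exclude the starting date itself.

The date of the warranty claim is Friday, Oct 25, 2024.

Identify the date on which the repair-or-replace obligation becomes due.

The last day of the inspection period: 45 calendar days after Oct 25, 2024 is Dec 9, 2024.
Adding 7 calendar days to Dec 9, 2024 gives Dec 16, 2024, which is the date on which the repair-or-replace obligation becomes due.

Dec 16, 2024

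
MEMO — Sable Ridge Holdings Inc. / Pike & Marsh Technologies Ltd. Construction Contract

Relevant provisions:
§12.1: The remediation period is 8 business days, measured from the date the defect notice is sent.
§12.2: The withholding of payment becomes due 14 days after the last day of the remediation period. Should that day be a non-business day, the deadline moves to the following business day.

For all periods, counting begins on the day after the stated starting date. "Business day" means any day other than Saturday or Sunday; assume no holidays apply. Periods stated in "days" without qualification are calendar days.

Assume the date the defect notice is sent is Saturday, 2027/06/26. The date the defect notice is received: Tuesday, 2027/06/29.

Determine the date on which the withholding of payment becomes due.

2027/07/21

The last day of the remediation period: 8 business days after Saturday, 2027/06/26, skipping weekends — Jun 28, Jun 29, Jun 30, Jul 1, Jul 2, Jul 5, Jul 6, Jul 7 — lands on Wednesday, 2027/07/07.
The date on which the withholding of payment becomes due: 14 calendar days after 2027/07/07 is 2027/07/21. 2027/07/21 is a Wednesday, so no roll-forward applies.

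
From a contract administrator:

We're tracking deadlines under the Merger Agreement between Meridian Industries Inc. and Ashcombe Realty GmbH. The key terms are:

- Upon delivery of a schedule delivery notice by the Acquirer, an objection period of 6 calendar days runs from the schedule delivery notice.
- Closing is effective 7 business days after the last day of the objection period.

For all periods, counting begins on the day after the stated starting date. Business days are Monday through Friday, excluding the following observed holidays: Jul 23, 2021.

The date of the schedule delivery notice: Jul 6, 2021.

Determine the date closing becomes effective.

The last day of the objection period: 6 calendar days after Jul 6, 2021 is Jul 12, 2021.
The date closing becomes effective: counting 7 business days from Monday, Jul 12, 2021 (Jul 13, Jul 14, Jul 15, Jul 16, Jul 19, Jul 20, Jul 21, skipping weekends) reaches Wednesday, Jul 21, 2021.

Jul 21, 2021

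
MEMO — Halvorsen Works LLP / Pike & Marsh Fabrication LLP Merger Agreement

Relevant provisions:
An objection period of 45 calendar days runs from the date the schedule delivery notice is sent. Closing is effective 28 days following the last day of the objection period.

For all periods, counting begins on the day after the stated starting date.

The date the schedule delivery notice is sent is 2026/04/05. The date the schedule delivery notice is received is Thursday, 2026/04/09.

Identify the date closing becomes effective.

The last day of the objection period: 2026/04/05 + 45 days = 2026/05/20.
Adding 28 calendar days to 2026/05/20 gives 2026/06/17, which is the date closing becomes effective.

2026/06/17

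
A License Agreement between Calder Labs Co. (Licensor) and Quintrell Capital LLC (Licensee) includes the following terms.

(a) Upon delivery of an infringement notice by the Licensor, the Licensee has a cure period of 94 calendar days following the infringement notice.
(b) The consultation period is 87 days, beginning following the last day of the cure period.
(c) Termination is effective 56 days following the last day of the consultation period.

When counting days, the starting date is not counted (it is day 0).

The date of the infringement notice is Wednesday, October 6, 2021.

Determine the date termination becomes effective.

May 31, 2022

Adding 94 calendar days to October 6, 2021 gives January 8, 2022, which is the last day of the cure period.
The last day of the consultation period: 87 calendar days after January 8, 2022 is April 5, 2022.
The date termination becomes effective: April 5, 2022 + 56 days = May 31, 2022.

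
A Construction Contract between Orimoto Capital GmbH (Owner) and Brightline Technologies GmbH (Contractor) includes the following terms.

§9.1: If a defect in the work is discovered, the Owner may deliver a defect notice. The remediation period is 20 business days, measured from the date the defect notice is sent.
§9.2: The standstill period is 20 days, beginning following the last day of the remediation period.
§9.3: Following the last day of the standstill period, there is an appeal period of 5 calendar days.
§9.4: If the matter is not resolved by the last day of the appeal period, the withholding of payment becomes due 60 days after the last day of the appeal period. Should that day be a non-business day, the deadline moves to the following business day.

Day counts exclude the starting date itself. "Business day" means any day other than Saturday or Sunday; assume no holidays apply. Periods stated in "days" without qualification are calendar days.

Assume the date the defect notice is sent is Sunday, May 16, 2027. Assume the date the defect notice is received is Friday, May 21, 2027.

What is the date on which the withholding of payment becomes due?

From Sunday, May 16, 2027, 20 business days (May 17, May 18, May 19, May 20, …, Jun 9, Jun 10, Jun 11, skipping weekends) brings us to Friday, June 11, 2027, which is the last day of the remediation period.
Adding 20 calendar days to June 11, 2027 gives July 1, 2027, which is the last day of the standstill period.
The last day of the appeal period: July 1, 2027 + 5 days = July 6, 2027.
The date on which the withholding of payment becomes due: 60 calendar days after July 6, 2027 is September 4, 2027. That falls on a Saturday, so it rolls to the next business day, Monday, September 6, 2027.

September 6, 2027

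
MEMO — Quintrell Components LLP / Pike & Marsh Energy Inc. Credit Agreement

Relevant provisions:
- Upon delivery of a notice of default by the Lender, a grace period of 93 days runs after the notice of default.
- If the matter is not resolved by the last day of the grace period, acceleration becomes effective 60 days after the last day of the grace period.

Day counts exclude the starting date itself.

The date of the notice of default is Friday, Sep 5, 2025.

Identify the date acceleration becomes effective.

Feb 5, 2026

The last day of the grace period: 93 calendar days after Sep 5, 2025 is Dec 7, 2025.
Adding 60 calendar days to Dec 7, 2025 gives Feb 5, 2026, which is the date acceleration becomes effective.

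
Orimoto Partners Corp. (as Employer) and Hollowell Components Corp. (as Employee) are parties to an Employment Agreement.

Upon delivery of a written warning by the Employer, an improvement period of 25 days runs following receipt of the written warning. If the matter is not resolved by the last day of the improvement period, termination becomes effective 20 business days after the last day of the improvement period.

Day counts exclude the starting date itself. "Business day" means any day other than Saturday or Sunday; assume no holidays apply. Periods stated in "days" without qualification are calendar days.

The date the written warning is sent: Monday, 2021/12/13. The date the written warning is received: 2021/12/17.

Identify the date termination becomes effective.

Adding 25 calendar days to 2021/12/17 gives 2022/01/11, which is the last day of the improvement period.
From Tuesday, 2022/01/11, 20 business days (Jan 12, Jan 13, Jan 14, Jan 17, …, Feb 4, Feb 7, Feb 8, skipping weekends) brings us to Tuesday, 2022/02/08, which is the date termination becomes effective.

2022/02/08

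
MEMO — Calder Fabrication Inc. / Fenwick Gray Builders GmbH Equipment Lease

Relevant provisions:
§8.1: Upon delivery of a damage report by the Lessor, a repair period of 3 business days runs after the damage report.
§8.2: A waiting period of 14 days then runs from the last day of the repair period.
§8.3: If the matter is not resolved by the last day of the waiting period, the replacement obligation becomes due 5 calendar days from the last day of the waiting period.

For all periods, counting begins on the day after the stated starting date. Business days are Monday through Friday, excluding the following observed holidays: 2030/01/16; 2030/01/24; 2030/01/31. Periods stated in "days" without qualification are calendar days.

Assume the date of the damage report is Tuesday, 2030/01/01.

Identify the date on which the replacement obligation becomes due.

From Tuesday, 2030/01/01, 3 business days (Jan 2, Jan 3, Jan 4, skipping weekends) brings us to Friday, 2030/01/04, which is the last day of the repair period.
The last day of the waiting period: 14 calendar days after 2030/01/04 is 2030/01/18.
The date on which the replacement obligation becomes due: 5 calendar days after 2030/01/18 is 2030/01/23.

2030/01/23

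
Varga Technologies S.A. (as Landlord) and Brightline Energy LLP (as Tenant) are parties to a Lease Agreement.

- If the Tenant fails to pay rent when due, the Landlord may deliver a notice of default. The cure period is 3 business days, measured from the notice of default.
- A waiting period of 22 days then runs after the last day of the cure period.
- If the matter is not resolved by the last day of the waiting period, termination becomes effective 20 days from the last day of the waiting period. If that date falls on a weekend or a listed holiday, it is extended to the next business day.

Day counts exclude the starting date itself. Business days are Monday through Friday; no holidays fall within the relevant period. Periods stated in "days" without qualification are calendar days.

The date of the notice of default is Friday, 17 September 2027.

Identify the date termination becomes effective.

3 November 2027

From Friday, 17 September 2027, 3 business days (Sep 20, Sep 21, Sep 22, skipping weekends) brings us to Wednesday, 22 September 2027, which is the last day of the cure period.
The last day of the waiting period: 22 September 2027 + 22 days = 14 October 2027.
Adding 20 calendar days to 14 October 2027 gives 3 November 2027, which is the date termination becomes effective. 3 November 2027 is a Wednesday, so no roll-forward applies.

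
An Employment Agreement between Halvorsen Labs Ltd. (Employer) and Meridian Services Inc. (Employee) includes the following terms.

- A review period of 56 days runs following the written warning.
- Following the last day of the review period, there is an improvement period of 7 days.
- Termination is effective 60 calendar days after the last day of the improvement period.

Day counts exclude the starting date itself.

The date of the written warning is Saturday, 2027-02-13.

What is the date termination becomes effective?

2027-06-16

The last day of the review period: 2027-02-13 + 56 days = 2027-04-10.
Adding 7 calendar days to 2027-04-10 gives 2027-04-17, which is the last day of the improvement period.
The date termination becomes effective: 60 calendar days after 2027-04-17 is 2027-06-16.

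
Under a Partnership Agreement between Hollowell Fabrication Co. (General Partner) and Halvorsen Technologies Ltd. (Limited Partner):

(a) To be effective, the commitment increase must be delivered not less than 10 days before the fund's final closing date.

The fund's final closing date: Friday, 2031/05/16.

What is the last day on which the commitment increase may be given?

2031/05/06

Counting back 10 calendar days from 2031/05/16 gives 2031/05/06.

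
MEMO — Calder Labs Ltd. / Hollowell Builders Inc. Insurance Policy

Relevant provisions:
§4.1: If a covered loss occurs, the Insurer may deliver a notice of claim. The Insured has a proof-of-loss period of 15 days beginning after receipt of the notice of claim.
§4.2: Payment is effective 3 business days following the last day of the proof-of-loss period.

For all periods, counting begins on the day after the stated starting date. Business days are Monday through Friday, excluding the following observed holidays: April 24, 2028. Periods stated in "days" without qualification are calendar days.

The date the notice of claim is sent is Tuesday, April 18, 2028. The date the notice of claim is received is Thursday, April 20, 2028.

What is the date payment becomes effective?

The last day of the proof-of-loss period: 15 calendar days after April 20, 2028 is May 5, 2028.
From Friday, May 5, 2028, 3 business days (May 8, May 9, May 10, skipping weekends) brings us to Wednesday, May 10, 2028, which is the date payment becomes effective.

May 10, 2028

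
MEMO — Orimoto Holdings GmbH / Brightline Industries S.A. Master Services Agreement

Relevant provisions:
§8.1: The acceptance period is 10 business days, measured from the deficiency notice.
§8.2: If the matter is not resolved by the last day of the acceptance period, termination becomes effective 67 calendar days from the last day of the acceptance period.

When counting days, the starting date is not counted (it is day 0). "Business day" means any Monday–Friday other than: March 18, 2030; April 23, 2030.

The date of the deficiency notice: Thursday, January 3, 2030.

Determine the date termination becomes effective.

The last day of the acceptance period: counting 10 business days from Thursday, January 3, 2030 (Jan 4, Jan 7, Jan 8, Jan 9, Jan 10, Jan 11, Jan 14, Jan 15, Jan 16, Jan 17, skipping weekends) reaches Thursday, January 17, 2030.
Adding 67 calendar days to January 17, 2030 gives March 25, 2030, which is the date termination becomes effective.

March 25, 2030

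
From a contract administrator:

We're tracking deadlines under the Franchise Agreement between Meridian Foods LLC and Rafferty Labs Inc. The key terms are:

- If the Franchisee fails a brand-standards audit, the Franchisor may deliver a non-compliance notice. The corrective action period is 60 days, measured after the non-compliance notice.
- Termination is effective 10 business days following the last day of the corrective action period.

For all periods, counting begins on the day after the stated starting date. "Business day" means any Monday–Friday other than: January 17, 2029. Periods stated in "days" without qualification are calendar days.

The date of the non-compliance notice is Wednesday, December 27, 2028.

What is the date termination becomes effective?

Adding 60 calendar days to December 27, 2028 gives February 25, 2029, which is the last day of the corrective action period.
The date termination becomes effective: counting 10 business days from Sunday, February 25, 2029 (Feb 26, Feb 27, Feb 28, Mar 1, Mar 2, Mar 5, Mar 6, Mar 7, Mar 8, Mar 9, skipping weekends) reaches Friday, March 9, 2029.

March 9, 2029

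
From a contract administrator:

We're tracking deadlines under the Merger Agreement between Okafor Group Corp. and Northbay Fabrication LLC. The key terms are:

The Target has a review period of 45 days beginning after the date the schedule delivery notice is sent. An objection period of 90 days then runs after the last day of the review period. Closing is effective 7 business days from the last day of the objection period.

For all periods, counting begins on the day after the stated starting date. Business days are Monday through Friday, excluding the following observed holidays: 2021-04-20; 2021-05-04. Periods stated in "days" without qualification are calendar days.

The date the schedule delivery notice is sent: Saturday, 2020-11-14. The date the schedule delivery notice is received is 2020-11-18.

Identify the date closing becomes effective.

2021-04-07

The last day of the review period: 45 calendar days after 2020-11-14 is 2020-12-29.
Adding 90 calendar days to 2020-12-29 gives 2021-03-29, which is the last day of the objection period.
The date closing becomes effective: counting 7 business days from Monday, 2021-03-29 (Mar 30, Mar 31, Apr 1, Apr 2, Apr 5, Apr 6, Apr 7, skipping weekends) reaches Wednesday, 2021-04-07.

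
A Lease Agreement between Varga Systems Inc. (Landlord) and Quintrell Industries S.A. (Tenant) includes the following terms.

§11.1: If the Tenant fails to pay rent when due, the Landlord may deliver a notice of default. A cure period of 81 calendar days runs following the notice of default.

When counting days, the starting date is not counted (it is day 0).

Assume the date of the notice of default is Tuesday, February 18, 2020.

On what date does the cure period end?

Adding 81 calendar days to February 18, 2020 gives May 9, 2020, which is the last day of the cure period.

May 9, 2020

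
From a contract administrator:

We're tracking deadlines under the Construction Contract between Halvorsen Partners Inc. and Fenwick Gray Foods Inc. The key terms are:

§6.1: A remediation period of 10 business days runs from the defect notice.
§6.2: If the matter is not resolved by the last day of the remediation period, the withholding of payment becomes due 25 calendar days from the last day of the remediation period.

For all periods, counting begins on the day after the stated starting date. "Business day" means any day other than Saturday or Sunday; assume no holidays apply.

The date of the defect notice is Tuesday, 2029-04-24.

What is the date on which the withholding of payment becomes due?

The last day of the remediation period: counting 10 business days from Tuesday, 2029-04-24 (Apr 25, Apr 26, Apr 27, Apr 30, May 1, May 2, May 3, May 4, May 7, May 8, skipping weekends) reaches Tuesday, 2029-05-08.
The date on which the withholding of payment becomes due: 2029-05-08 + 25 days = 2029-06-02.

2029-06-02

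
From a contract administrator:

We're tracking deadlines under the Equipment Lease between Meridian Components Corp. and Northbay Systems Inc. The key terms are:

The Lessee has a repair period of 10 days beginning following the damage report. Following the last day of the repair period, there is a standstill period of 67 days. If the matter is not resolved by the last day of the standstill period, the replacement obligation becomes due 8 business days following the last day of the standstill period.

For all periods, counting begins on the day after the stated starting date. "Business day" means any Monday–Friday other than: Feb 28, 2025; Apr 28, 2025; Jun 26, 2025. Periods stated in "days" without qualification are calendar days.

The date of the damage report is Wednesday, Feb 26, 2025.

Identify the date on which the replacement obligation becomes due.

May 26, 2025

The last day of the repair period: 10 calendar days after Feb 26, 2025 is Mar 8, 2025.
Adding 67 calendar days to Mar 8, 2025 gives May 14, 2025, which is the last day of the standstill period.
The date on which the replacement obligation becomes due: 8 business days after Wednesday, May 14, 2025, skipping weekends — May 15, May 16, May 19, May 20, May 21, May 22, May 23, May 26 — lands on Monday, May 26, 2025.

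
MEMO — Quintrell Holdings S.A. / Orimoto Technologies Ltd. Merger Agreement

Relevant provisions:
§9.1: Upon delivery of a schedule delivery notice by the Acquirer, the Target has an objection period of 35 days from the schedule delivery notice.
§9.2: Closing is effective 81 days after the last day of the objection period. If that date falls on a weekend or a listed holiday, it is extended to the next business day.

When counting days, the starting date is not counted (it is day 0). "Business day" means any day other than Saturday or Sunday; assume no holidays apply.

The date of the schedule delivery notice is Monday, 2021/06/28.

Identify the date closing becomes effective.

2021/10/22

The last day of the objection period: 35 calendar days after 2021/06/28 is 2021/08/02.
The date closing becomes effective: 2021/08/02 + 81 days = 2021/10/22. 2021/10/22 is a Friday, so no roll-forward applies.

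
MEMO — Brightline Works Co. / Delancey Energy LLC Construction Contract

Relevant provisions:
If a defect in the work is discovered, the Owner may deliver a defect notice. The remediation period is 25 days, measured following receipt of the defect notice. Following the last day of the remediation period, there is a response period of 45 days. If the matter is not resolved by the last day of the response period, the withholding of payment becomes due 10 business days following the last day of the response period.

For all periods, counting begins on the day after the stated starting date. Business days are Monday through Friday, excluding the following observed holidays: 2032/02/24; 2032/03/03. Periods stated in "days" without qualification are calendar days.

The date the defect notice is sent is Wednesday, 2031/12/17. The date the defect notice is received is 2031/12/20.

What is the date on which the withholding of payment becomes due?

2032/03/15

The last day of the remediation period: 25 calendar days after 2031/12/20 is 2032/01/14.
The last day of the response period: 2032/01/14 + 45 days = 2032/02/28.
The date on which the withholding of payment becomes due: 10 business days after Saturday, 2032/02/28, skipping weekends and the listed holiday on Mar 3 — Mar 1, Mar 2, Mar 4, Mar 5, Mar 8, Mar 9, Mar 10, Mar 11, Mar 12, Mar 15 — lands on Monday, 2032/03/15.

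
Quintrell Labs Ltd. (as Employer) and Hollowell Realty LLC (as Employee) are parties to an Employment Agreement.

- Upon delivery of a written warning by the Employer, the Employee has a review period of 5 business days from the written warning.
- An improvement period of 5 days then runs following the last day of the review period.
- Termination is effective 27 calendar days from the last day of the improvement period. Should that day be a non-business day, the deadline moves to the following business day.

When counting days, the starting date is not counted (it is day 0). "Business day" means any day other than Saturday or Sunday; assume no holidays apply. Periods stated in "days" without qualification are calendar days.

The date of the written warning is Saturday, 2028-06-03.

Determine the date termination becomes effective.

From Saturday, 2028-06-03, 5 business days (Jun 5, Jun 6, Jun 7, Jun 8, Jun 9, skipping weekends) brings us to Friday, 2028-06-09, which is the last day of the review period.
The last day of the improvement period: 5 calendar days after 2028-06-09 is 2028-06-14.
Adding 27 calendar days to 2028-06-14 gives 2028-07-11, which is the date termination becomes effective. 2028-07-11 is a Tuesday, so no roll-forward applies.

2028-07-11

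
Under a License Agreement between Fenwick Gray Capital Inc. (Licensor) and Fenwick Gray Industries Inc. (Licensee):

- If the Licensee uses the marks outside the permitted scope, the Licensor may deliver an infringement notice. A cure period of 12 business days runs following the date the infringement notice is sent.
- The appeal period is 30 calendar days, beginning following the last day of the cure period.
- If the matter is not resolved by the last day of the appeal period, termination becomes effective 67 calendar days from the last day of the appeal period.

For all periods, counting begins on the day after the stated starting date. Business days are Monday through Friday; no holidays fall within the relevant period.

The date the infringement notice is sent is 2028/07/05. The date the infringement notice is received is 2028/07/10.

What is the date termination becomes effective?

The last day of the cure period: 12 business days after Wednesday, 2028/07/05, skipping weekends — Jul 6, Jul 7, Jul 10, Jul 11, …, Jul 19, Jul 20, Jul 21 — lands on Friday, 2028/07/21.
The last day of the appeal period: 30 calendar days after 2028/07/21 is 2028/08/20.
The date termination becomes effective: 67 calendar days after 2028/08/20 is 2028/10/26.

2028/10/26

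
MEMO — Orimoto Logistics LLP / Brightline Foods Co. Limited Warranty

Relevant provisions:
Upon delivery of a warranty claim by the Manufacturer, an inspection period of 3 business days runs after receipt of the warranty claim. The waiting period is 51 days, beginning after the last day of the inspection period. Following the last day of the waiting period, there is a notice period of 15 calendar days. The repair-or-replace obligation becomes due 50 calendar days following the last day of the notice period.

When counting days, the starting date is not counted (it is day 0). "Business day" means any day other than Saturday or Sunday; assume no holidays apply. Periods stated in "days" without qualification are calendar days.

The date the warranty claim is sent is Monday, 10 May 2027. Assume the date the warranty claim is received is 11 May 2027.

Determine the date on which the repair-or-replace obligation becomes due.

7 September 2027

From Tuesday, 11 May 2027, 3 business days (May 12, May 13, May 14, skipping weekends) brings us to Friday, 14 May 2027, which is the last day of the inspection period.
The last day of the waiting period: 51 calendar days after 14 May 2027 is 4 July 2027.
The last day of the notice period: 15 calendar days after 4 July 2027 is 19 July 2027.
The date on which the repair-or-replace obligation becomes due: 19 July 2027 + 50 days = 7 September 2027.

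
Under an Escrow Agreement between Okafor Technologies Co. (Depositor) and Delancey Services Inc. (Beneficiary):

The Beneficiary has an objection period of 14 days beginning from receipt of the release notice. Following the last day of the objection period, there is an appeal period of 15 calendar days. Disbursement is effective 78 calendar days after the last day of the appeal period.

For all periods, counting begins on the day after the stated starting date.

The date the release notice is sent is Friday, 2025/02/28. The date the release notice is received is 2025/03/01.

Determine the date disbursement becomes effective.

2025/06/16

The last day of the objection period: 2025/03/01 + 14 days = 2025/03/15.
The last day of the appeal period: 15 calendar days after 2025/03/15 is 2025/03/30.
Adding 78 calendar days to 2025/03/30 gives 2025/06/16, which is the date disbursement becomes effective.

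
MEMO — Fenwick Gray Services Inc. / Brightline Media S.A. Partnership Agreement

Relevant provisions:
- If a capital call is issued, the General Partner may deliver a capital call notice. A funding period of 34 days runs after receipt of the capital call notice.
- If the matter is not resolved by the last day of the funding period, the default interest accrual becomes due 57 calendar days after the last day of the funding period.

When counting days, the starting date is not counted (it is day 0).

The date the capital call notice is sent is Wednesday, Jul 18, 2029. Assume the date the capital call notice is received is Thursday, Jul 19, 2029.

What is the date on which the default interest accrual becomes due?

Oct 18, 2029

The last day of the funding period: 34 calendar days after Jul 19, 2029 is Aug 22, 2029.
The date on which the default interest accrual becomes due: Aug 22, 2029 + 57 days = Oct 18, 2029.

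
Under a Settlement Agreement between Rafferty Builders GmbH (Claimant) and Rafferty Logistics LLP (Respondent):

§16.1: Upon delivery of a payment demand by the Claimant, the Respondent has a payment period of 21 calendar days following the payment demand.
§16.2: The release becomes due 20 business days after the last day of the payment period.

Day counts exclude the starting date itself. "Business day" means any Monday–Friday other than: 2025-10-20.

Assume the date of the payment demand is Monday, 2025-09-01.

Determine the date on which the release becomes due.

2025-10-21

The last day of the payment period: 2025-09-01 + 21 days = 2025-09-22.
From Monday, 2025-09-22, 20 business days (Sep 23, Sep 24, Sep 25, Sep 26, …, Oct 16, Oct 17, Oct 21, skipping weekends and the listed holiday on Oct 20) brings us to Tuesday, 2025-10-21, which is the date on which the release becomes due.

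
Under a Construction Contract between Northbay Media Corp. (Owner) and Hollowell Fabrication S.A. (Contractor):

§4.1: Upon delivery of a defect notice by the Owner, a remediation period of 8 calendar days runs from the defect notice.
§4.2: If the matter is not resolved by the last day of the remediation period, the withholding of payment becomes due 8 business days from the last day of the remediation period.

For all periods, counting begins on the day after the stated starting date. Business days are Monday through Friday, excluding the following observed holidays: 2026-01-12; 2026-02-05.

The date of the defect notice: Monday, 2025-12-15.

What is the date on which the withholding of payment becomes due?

The last day of the remediation period: 8 calendar days after 2025-12-15 is 2025-12-23.
The date on which the withholding of payment becomes due: 8 business days after Tuesday, 2025-12-23, skipping weekends — Dec 24, Dec 25, Dec 26, Dec 29, Dec 30, Dec 31, Jan 1, Jan 2 — lands on Friday, 2026-01-02.

2026-01-02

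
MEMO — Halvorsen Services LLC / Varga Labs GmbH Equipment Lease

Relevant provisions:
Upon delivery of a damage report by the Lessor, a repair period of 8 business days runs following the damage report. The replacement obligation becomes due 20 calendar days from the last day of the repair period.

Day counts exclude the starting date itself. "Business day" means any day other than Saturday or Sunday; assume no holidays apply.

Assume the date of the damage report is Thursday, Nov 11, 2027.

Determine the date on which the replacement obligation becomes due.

The last day of the repair period: counting 8 business days from Thursday, Nov 11, 2027 (Nov 12, Nov 15, Nov 16, Nov 17, Nov 18, Nov 19, Nov 22, Nov 23, skipping weekends) reaches Tuesday, Nov 23, 2027.
The date on which the replacement obligation becomes due: Nov 23, 2027 + 20 days = Dec 13, 2027.

Dec 13, 2027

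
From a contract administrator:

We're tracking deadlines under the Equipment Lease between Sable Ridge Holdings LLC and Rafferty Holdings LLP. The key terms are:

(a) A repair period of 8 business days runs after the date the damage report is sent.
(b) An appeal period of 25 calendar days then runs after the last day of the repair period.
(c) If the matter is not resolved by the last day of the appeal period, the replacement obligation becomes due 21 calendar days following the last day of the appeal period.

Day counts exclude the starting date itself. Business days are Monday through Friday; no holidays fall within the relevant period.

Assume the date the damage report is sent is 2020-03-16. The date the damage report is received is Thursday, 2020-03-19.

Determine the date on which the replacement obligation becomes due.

2020-05-11

The last day of the repair period: counting 8 business days from Monday, 2020-03-16 (Mar 17, Mar 18, Mar 19, Mar 20, Mar 23, Mar 24, Mar 25, Mar 26, skipping weekends) reaches Thursday, 2020-03-26.
The last day of the appeal period: 25 calendar days after 2020-03-26 is 2020-04-20.
The date on which the replacement obligation becomes due: 21 calendar days after 2020-04-20 is 2020-05-11.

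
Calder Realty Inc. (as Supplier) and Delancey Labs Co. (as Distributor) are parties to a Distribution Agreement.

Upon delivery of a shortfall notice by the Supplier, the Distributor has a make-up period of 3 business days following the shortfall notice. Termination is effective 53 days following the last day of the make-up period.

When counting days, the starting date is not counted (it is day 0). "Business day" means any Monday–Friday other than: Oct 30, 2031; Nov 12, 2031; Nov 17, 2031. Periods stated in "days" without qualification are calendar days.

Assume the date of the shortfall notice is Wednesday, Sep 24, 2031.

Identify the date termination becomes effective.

The last day of the make-up period: counting 3 business days from Wednesday, Sep 24, 2031 (Sep 25, Sep 26, Sep 29, skipping weekends) reaches Monday, Sep 29, 2031.
Adding 53 calendar days to Sep 29, 2031 gives Nov 21, 2031, which is the date termination becomes effective.

Nov 21, 2031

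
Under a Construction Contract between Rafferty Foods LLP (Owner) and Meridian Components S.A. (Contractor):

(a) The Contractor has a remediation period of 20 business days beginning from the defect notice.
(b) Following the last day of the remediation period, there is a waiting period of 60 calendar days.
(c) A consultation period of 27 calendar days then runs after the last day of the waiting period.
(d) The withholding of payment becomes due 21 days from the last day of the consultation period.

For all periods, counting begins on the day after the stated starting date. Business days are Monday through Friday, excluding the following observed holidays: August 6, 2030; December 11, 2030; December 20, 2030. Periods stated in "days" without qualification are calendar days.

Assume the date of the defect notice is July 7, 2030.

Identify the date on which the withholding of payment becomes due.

November 18, 2030

From Sunday, July 7, 2030, 20 business days (Jul 8, Jul 9, Jul 10, Jul 11, …, Jul 31, Aug 1, Aug 2, skipping weekends) brings us to Friday, August 2, 2030, which is the last day of the remediation period.
The last day of the waiting period: 60 calendar days after August 2, 2030 is October 1, 2030.
The last day of the consultation period: October 1, 2030 + 27 days = October 28, 2030.
Adding 21 calendar days to October 28, 2030 gives November 18, 2030, which is the date on which the withholding of payment becomes due.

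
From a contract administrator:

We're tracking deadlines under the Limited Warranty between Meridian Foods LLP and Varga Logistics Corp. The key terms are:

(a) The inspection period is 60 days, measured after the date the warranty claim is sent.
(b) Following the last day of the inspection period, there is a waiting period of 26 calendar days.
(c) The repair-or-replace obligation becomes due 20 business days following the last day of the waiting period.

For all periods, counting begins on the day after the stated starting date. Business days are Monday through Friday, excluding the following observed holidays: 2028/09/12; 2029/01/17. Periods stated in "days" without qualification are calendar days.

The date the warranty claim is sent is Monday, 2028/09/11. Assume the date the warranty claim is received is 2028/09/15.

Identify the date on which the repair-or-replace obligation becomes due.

The last day of the inspection period: 2028/09/11 + 60 days = 2028/11/10.
Adding 26 calendar days to 2028/11/10 gives 2028/12/06, which is the last day of the waiting period.
From Wednesday, 2028/12/06, 20 business days (Dec 7, Dec 8, Dec 11, Dec 12, …, Jan 1, Jan 2, Jan 3, skipping weekends) brings us to Wednesday, 2029/01/03, which is the date on which the repair-or-replace obligation becomes due.

2029/01/03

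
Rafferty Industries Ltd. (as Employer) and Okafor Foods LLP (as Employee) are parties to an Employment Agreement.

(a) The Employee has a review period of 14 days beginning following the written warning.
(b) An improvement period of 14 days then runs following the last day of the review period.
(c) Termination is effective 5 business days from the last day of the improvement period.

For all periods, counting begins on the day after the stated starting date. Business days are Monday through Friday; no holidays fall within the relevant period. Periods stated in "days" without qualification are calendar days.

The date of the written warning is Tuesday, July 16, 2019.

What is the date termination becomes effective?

August 20, 2019

The last day of the review period: July 16, 2019 + 14 days = July 30, 2019.
Adding 14 calendar days to July 30, 2019 gives August 13, 2019, which is the last day of the improvement period.
The date termination becomes effective: 5 business days after Tuesday, August 13, 2019, skipping weekends — Aug 14, Aug 15, Aug 16, Aug 19, Aug 20 — lands on Tuesday, August 20, 2019.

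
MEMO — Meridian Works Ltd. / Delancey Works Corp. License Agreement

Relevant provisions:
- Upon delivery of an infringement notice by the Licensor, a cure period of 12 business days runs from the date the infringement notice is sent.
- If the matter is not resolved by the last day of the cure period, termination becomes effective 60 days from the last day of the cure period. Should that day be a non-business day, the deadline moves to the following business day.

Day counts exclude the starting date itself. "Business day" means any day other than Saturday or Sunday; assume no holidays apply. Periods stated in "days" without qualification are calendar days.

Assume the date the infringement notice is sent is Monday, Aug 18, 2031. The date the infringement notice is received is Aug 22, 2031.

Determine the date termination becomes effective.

Nov 3, 2031

The last day of the cure period: 12 business days after Monday, Aug 18, 2031, skipping weekends — Aug 19, Aug 20, Aug 21, Aug 22, …, Sep 1, Sep 2, Sep 3 — lands on Wednesday, Sep 3, 2031.
Adding 60 calendar days to Sep 3, 2031 gives Nov 2, 2031, which is the date termination becomes effective. That falls on a Sunday, so it rolls to the next business day, Monday, Nov 3, 2031.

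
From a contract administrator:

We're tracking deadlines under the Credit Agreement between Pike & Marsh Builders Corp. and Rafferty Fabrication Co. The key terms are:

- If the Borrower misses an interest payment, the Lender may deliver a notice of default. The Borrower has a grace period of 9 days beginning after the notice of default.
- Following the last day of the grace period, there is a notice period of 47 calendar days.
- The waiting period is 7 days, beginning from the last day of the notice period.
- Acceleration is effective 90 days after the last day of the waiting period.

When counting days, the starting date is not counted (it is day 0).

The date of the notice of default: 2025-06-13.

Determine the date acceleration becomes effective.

2025-11-13

The last day of the grace period: 2025-06-13 + 9 days = 2025-06-22.
The last day of the notice period: 47 calendar days after 2025-06-22 is 2025-08-08.
The last day of the waiting period: 7 calendar days after 2025-08-08 is 2025-08-15.
The date acceleration becomes effective: 90 calendar days after 2025-08-15 is 2025-11-13.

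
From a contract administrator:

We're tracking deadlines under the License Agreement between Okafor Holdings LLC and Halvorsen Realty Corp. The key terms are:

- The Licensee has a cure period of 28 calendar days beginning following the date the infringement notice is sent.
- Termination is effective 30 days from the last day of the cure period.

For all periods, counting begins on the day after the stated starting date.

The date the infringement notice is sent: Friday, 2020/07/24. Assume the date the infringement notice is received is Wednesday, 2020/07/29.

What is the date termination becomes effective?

2020/09/20

The last day of the cure period: 28 calendar days after 2020/07/24 is 2020/08/21.
The date termination becomes effective: 30 calendar days after 2020/08/21 is 2020/09/20.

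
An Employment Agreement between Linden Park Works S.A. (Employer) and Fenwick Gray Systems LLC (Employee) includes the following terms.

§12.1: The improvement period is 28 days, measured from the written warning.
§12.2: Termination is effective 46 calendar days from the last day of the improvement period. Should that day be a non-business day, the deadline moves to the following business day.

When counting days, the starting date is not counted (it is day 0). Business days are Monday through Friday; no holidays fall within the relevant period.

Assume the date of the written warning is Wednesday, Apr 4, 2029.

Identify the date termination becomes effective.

The last day of the improvement period: Apr 4, 2029 + 28 days = May 2, 2029.
The date termination becomes effective: 46 calendar days after May 2, 2029 is Jun 17, 2029. That falls on a Sunday, so it rolls to the next business day, Monday, Jun 18, 2029.

Jun 18, 2029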